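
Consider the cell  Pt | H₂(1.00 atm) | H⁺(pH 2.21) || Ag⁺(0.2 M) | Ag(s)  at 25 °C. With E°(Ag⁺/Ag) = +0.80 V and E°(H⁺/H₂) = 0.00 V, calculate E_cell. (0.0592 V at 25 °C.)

The Ag⁺/Ag couple is the cathode, so E°_cell = 0.80 V; n = 2.
[H⁺] = 10^(−2.21) = 0.0062 M, and Q = [H⁺]^2 / ([Ag⁺]^2·P(H₂)) = 9.5 × 10^-4.
E = E° − (0.0592/2) log Q = 0.80 − (0.0592/2)(-3.022) = 0.889 V.

0.89 V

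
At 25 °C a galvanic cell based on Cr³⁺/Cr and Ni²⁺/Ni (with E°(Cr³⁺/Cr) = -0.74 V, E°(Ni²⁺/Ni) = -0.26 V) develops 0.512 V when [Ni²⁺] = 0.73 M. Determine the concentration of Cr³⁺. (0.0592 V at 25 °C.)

From the Nernst equation, log Q = n(E° − E)/0.0592 = 6(0.48 − 0.512)/0.0592 = -3.243, so Q = 5.71 × 10^-4.
With Q = [Cr³⁺]^2/[Ni²⁺]^3 and the known concentrations, [Cr³⁺]^2 in the numerator gives [Cr³⁺] = 0.015 M.

0.015 M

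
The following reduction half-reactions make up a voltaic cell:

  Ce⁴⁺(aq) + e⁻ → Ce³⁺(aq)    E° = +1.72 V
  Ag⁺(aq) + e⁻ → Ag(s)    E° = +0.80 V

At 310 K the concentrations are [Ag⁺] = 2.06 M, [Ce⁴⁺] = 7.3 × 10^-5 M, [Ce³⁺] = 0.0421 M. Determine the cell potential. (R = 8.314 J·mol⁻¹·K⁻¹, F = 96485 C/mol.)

The Ce⁴⁺/Ce³⁺ couple has the higher reduction potential and acts as the cathode, so E°_cell = +1.72 − (+0.80) = 0.92 V.
Balancing electrons gives n = 1; the reaction quotient is Q = [Ag⁺]·[Ce³⁺]/[Ce⁴⁺] = 1190.
E = E° − (RT/nF) ln Q = 0.92 − (8.314×310)/(1×96485) × (7.080) = 0.920 − 0.189 = 0.731 V.

0.731 V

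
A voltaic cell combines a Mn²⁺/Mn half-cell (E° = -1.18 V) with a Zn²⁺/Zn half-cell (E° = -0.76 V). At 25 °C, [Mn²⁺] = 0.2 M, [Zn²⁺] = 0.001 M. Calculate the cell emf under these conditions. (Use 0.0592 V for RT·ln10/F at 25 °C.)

0.352 V

The Zn²⁺/Zn couple has the higher reduction potential and acts as the cathode, so E°_cell = -0.76 − (-1.18) = 0.42 V.
Balancing electrons gives n = 2; the reaction quotient is Q = [Mn²⁺]/[Zn²⁺] = 200.
At 25 °C, E = E° − (0.0592/n) log Q = 0.42 − (0.0592/2)(2.301) = 0.420 − 0.068 = 0.352 V.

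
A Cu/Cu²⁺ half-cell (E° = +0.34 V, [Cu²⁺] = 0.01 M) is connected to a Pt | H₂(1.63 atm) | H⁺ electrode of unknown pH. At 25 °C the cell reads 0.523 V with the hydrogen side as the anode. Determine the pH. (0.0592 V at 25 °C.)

pH = 3.99

E°_cell = 0.34 V and n = 2.
log Q = n(E° − E)/0.0592 = 2×(0.34 − 0.523)/0.0592 = -6.182.
With Q = [H⁺]^2 / ([Cu²⁺]·P(H₂)), solving for [H⁺] gives log[H⁺] = -3.985, so pH = 3.99.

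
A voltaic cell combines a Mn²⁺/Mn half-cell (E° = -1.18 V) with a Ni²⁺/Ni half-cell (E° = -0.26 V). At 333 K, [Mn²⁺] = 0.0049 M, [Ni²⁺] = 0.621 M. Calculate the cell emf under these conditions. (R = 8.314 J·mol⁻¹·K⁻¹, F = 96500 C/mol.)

The Ni²⁺/Ni couple has the higher reduction potential and acts as the cathode, so E°_cell = -0.26 − (-1.18) = 0.92 V.
Balancing electrons gives n = 2; the reaction quotient is Q = [Mn²⁺]/[Ni²⁺] = 0.00789.
E = E° − (RT/nF) ln Q = 0.92 − (8.314×333)/(2×96500) × (-4.842) = 0.920 + 0.069 = 0.989 V.

0.989 V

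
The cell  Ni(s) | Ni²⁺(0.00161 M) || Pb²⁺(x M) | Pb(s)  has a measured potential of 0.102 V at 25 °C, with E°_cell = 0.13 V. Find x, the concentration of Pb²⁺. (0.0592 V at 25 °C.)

1.8 × 10^-4 M

From the Nernst equation, log Q = n(E° − E)/0.0592 = 2(0.13 − 0.102)/0.0592 = 0.946, so Q = 8.83.
With Q = [Ni²⁺]/[Pb²⁺] and the known concentrations, [Pb²⁺] in the denominator gives [Pb²⁺] = 1.8 × 10^-4 M.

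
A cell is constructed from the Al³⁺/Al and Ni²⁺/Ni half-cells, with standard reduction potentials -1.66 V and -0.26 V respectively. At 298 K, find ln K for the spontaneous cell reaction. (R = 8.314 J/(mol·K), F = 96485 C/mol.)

ln K = 327.1

E°_cell = -0.26 − (-1.66) = 1.40 V, with n = 6 electrons transferred.
At equilibrium E = 0, so the Nernst equation gives ln K = nFE°/RT = (6)(96485)(1.40)/((8.314)(298)) = 327.12.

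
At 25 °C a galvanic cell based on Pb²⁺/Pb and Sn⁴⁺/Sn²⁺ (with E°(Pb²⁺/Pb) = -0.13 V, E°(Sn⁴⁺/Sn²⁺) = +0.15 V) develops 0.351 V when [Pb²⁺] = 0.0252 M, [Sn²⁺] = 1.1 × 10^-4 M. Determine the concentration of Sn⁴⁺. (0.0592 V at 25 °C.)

6.9 × 10^-4 M

From the Nernst equation, log Q = n(E° − E)/0.0592 = 2(0.28 − 0.351)/0.0592 = -2.399, so Q = 0.00399.
With Q = [Pb²⁺]·[Sn²⁺]/[Sn⁴⁺] and the known concentrations, [Sn⁴⁺] in the denominator gives [Sn⁴⁺] = 6.9 × 10^-4 M.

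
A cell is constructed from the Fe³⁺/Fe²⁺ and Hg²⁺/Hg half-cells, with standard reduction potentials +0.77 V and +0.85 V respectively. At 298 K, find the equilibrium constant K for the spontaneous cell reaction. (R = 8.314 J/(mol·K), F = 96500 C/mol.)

E°_cell = +0.85 − (+0.77) = 0.08 V, with n = 2 electrons transferred.
At equilibrium E = 0, so the Nernst equation gives ln K = nFE°/RT = (2)(96500)(0.08)/((8.314)(298)) = 6.23.
K = e^6.23 = 510.

510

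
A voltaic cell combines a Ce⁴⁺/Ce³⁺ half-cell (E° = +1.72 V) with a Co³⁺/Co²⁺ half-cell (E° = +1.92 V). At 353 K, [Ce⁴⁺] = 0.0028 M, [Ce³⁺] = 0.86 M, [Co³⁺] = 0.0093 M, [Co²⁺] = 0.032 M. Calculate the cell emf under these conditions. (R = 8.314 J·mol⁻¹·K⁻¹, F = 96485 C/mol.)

The Co³⁺/Co²⁺ couple has the higher reduction potential and acts as the cathode, so E°_cell = +1.92 − (+1.72) = 0.20 V.
Balancing electrons gives n = 1; the reaction quotient is Q = [Ce⁴⁺]·[Co²⁺]/([Ce³⁺]·[Co³⁺]) = 0.0112.
E = E° − (RT/nF) ln Q = 0.20 − (8.314×353)/(1×96485) × (-4.492) = 0.200 + 0.137 = 0.337 V.

0.337 V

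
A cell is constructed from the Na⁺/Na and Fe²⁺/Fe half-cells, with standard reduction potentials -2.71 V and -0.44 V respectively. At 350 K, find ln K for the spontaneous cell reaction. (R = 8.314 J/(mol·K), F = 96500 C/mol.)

ln K = 150.6

E°_cell = -0.44 − (-2.71) = 2.27 V, with n = 2 electrons transferred.
At equilibrium E = 0, so the Nernst equation gives ln K = nFE°/RT = (2)(96500)(2.27)/((8.314)(350)) = 150.56.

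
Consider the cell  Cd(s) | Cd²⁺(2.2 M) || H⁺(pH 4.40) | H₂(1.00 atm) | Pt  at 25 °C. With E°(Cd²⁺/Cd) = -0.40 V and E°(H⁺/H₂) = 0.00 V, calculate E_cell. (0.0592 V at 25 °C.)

The hydrogen couple is the cathode, so E°_cell = 0.40 V; n = 2.
[H⁺] = 10^(−4.40) = 4 × 10^-5 M, and Q = [Cd²⁺]·P(H₂) / [H⁺]^2 = 1.39 × 10^9.
E = E° − (0.0592/2) log Q = 0.40 − (0.0592/2)(9.142) = 0.129 V.

0.13 V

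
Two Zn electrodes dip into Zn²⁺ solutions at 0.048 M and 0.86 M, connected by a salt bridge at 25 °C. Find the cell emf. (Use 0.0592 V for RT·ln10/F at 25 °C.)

Both half-cells are Zn²⁺/Zn, so E°_cell = 0. The concentrated side is the cathode; the cell reaction moves Zn²⁺ from high to low concentration with n = 2.
Q = [Zn²⁺]_dilute/[Zn²⁺]_conc = 0.048/0.86 = 0.0558.
E = 0 − (0.0592/2) log Q = −(0.0592/2)(-1.253) = 0.0371 V.

0.037 V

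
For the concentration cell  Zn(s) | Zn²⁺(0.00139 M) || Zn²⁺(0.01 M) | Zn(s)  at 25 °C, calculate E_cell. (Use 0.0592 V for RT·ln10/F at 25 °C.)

Both half-cells are Zn²⁺/Zn, so E°_cell = 0. The concentrated side is the cathode; the cell reaction moves Zn²⁺ from high to low concentration with n = 2.
Q = [Zn²⁺]_dilute/[Zn²⁺]_conc = 0.00139/0.01 = 0.139.
E = 0 − (0.0592/2) log Q = −(0.0592/2)(-0.857) = 0.0254 V.

0.025 V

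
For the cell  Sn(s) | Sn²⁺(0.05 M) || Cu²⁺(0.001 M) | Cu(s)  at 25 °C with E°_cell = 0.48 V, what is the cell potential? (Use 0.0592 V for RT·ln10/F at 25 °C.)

Balancing electrons gives n = 2; the reaction quotient is Q = [Sn²⁺]/[Cu²⁺] = 50.0.
At 25 °C, E = E° − (0.0592/n) log Q = 0.48 − (0.0592/2)(1.699) = 0.480 − 0.050 = 0.430 V.

0.430 V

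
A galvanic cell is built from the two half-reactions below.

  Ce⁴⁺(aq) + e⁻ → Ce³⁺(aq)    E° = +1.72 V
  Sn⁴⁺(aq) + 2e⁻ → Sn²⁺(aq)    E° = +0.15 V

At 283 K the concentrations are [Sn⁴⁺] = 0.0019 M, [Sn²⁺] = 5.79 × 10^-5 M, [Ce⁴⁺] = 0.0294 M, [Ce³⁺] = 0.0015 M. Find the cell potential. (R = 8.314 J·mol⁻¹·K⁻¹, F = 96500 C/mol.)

The Ce⁴⁺/Ce³⁺ couple has the higher reduction potential and acts as the cathode, so E°_cell = +1.72 − (+0.15) = 1.57 V.
Balancing electrons gives n = 2; the reaction quotient is Q = [Sn⁴⁺]·[Ce³⁺]^2/([Sn²⁺]·[Ce⁴⁺]^2) = 0.0854.
E = E° − (RT/nF) ln Q = 1.57 − (8.314×283)/(2×96500) × (-2.460) = 1.570 + 0.030 = 1.600 V.

1.60 V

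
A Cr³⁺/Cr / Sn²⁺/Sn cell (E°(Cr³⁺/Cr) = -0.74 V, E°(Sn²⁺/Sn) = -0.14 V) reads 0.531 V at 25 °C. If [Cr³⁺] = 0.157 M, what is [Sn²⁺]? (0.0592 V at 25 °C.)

0.0014 M

From the Nernst equation, log Q = n(E° − E)/0.0592 = 6(0.60 − 0.531)/0.0592 = 6.993, so Q = 9.85 × 10^6.
With Q = [Cr³⁺]^2/[Sn²⁺]^3 and the known concentrations, [Sn²⁺]^3 in the denominator gives [Sn²⁺] = 0.0014 M.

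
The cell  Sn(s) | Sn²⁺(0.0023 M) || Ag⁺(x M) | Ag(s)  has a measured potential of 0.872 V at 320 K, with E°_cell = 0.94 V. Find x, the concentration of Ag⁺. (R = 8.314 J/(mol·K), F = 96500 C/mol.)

From the Nernst equation, ln Q = nF(E° − E)/RT = 2×96500×(0.94 − 0.872)/(8.314×320) = 4.933, so Q = 139.
With Q = [Sn²⁺]/[Ag⁺]^2 and the known concentrations, [Ag⁺]^2 in the denominator gives [Ag⁺] = 0.0041 M.

0.0041 M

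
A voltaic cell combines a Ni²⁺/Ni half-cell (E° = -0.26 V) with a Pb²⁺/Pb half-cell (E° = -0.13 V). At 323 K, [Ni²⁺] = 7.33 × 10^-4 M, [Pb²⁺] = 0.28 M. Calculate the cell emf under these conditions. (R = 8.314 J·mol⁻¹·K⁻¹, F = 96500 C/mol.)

The Pb²⁺/Pb couple has the higher reduction potential and acts as the cathode, so E°_cell = -0.13 − (-0.26) = 0.13 V.
Balancing electrons gives n = 2; the reaction quotient is Q = [Ni²⁺]/[Pb²⁺] = 0.00262.
E = E° − (RT/nF) ln Q = 0.13 − (8.314×323)/(2×96500) × (-5.945) = 0.130 + 0.083 = 0.213 V.

0.213 V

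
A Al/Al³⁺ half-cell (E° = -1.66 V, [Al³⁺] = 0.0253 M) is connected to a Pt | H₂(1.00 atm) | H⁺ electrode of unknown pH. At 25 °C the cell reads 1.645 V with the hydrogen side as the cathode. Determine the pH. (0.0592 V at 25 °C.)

pH = 0.79

E°_cell = 1.66 V and n = 6.
log Q = n(E° − E)/0.0592 = 6×(1.66 − 1.645)/0.0592 = 1.520.
With Q = [Al³⁺]^2·P(H₂)^3 / [H⁺]^6, solving for [H⁺] gives log[H⁺] = -0.786, so pH = 0.79.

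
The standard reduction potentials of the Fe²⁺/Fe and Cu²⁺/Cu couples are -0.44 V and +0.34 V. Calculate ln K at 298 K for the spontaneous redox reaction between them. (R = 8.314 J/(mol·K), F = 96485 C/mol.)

ln K = 60.8

E°_cell = +0.34 − (-0.44) = 0.78 V, with n = 2 electrons transferred.
At equilibrium E = 0, so the Nernst equation gives ln K = nFE°/RT = (2)(96485)(0.78)/((8.314)(298)) = 60.75.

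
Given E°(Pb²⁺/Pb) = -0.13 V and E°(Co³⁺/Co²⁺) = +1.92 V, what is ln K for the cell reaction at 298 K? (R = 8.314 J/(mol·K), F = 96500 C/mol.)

E°_cell = +1.92 − (-0.13) = 2.05 V, with n = 2 electrons transferred.
At equilibrium E = 0, so the Nernst equation gives ln K = nFE°/RT = (2)(96500)(2.05)/((8.314)(298)) = 159.69.

ln K = 159.7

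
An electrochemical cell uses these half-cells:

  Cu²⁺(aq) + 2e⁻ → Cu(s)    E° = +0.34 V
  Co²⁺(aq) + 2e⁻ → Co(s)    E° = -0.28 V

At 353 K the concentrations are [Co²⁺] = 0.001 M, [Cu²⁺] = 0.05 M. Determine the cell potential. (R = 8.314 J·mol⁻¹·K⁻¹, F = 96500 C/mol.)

The Cu²⁺/Cu couple has the higher reduction potential and acts as the cathode, so E°_cell = +0.34 − (-0.28) = 0.62 V.
Balancing electrons gives n = 2; the reaction quotient is Q = [Co²⁺]/[Cu²⁺] = 0.0200.
E = E° − (RT/nF) ln Q = 0.62 − (8.314×353)/(2×96500) × (-3.912) = 0.620 + 0.059 = 0.679 V.

0.679 V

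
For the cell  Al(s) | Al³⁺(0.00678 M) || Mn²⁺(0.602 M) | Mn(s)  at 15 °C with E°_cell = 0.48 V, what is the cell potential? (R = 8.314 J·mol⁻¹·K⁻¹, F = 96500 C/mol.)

0.515 V

Balancing electrons gives n = 6; the reaction quotient is Q = [Al³⁺]^2/[Mn²⁺]^3 = 2.11 × 10^-4.
E = E° − (RT/nF) ln Q = 0.48 − (8.314×288)/(6×96500) × (-8.465) = 0.480 + 0.035 = 0.515 V.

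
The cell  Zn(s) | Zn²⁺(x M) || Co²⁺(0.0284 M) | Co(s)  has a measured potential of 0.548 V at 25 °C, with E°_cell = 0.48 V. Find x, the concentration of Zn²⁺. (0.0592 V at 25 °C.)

1.4 × 10^-4 M

From the Nernst equation, log Q = n(E° − E)/0.0592 = 2(0.48 − 0.548)/0.0592 = -2.297, so Q = 0.00504.
With Q = [Zn²⁺]/[Co²⁺] and the known concentrations, [Zn²⁺] in the numerator gives [Zn²⁺] = 1.4 × 10^-4 M.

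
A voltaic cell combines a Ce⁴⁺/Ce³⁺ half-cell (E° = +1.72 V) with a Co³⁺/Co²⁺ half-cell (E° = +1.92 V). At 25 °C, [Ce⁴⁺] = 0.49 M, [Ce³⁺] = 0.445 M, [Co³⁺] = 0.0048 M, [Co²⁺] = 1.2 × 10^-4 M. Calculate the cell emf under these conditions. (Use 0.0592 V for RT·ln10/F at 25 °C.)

0.292 V

The Co³⁺/Co²⁺ couple has the higher reduction potential and acts as the cathode, so E°_cell = +1.92 − (+1.72) = 0.20 V.
Balancing electrons gives n = 1; the reaction quotient is Q = [Ce⁴⁺]·[Co²⁺]/([Ce³⁺]·[Co³⁺]) = 0.0275.
At 25 °C, E = E° − (0.0592/n) log Q = 0.20 − (0.0592/1)(-1.560) = 0.200 + 0.092 = 0.292 V.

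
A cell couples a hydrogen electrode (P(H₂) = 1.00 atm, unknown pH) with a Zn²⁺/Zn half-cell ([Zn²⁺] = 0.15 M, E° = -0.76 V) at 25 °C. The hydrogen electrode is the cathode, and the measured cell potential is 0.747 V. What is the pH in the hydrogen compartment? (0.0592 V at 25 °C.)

E°_cell = 0.76 V and n = 2.
log Q = n(E° − E)/0.0592 = 2×(0.76 − 0.747)/0.0592 = 0.439.
With Q = [Zn²⁺]·P(H₂) / [H⁺]^2, solving for [H⁺] gives log[H⁺] = -0.632, so pH = 0.63.

pH = 0.63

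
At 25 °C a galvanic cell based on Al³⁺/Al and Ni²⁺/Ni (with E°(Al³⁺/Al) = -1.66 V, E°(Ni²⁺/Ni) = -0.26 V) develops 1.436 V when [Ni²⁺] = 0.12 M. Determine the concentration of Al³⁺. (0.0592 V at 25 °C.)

From the Nernst equation, log Q = n(E° − E)/0.0592 = 6(1.40 − 1.436)/0.0592 = -3.649, so Q = 2.25 × 10^-4.
With Q = [Al³⁺]^2/[Ni²⁺]^3 and the known concentrations, [Al³⁺]^2 in the numerator gives [Al³⁺] = 6.2 × 10^-4 M.

6.2 × 10^-4 M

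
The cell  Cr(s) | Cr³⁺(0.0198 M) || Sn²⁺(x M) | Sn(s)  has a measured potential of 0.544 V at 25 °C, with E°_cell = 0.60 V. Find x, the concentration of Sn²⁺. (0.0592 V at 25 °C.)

9.4 × 10^-4 M

From the Nernst equation, log Q = n(E° − E)/0.0592 = 6(0.60 − 0.544)/0.0592 = 5.676, so Q = 4.74 × 10^5.
With Q = [Cr³⁺]^2/[Sn²⁺]^3 and the known concentrations, [Sn²⁺]^3 in the denominator gives [Sn²⁺] = 9.4 × 10^-4 M.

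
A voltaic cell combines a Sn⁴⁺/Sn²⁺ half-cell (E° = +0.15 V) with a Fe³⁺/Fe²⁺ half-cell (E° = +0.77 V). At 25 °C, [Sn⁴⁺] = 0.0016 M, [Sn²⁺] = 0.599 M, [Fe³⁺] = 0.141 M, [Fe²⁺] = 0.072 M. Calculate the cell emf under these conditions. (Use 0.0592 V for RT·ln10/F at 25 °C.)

0.713 V

The Fe³⁺/Fe²⁺ couple has the higher reduction potential and acts as the cathode, so E°_cell = +0.77 − (+0.15) = 0.62 V.
Balancing electrons gives n = 2; the reaction quotient is Q = [Sn⁴⁺]·[Fe²⁺]^2/([Sn²⁺]·[Fe³⁺]^2) = 6.96 × 10^-4.
At 25 °C, E = E° − (0.0592/n) log Q = 0.62 − (0.0592/2)(-3.157) = 0.620 + 0.093 = 0.713 V.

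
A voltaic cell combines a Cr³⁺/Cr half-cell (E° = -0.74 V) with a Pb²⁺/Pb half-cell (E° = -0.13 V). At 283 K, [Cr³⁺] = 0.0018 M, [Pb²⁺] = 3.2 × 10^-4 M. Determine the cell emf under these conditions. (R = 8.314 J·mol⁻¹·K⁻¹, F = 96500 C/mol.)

0.563 V

The Pb²⁺/Pb couple has the higher reduction potential and acts as the cathode, so E°_cell = -0.13 − (-0.74) = 0.61 V.
Balancing electrons gives n = 6; the reaction quotient is Q = [Cr³⁺]^2/[Pb²⁺]^3 = 9.89 × 10^4.
E = E° − (RT/nF) ln Q = 0.61 − (8.314×283)/(6×96500) × (11.502) = 0.610 − 0.047 = 0.563 V.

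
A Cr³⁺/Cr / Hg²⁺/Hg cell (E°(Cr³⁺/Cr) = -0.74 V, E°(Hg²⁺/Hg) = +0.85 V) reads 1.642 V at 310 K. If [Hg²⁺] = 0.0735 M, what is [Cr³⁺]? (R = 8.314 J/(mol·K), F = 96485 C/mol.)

5.8 × 10^-5 M

From the Nernst equation, ln Q = nF(E° − E)/RT = 6×96485×(1.59 − 1.642)/(8.314×310) = -11.680, so Q = 8.46 × 10^-6.
With Q = [Cr³⁺]^2/[Hg²⁺]^3 and the known concentrations, [Cr³⁺]^2 in the numerator gives [Cr³⁺] = 5.8 × 10^-5 M.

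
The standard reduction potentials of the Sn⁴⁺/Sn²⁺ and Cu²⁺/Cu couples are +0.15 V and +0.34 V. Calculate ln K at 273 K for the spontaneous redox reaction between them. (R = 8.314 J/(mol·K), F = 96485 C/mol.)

E°_cell = +0.34 − (+0.15) = 0.19 V, with n = 2 electrons transferred.
At equilibrium E = 0, so the Nernst equation gives ln K = nFE°/RT = (2)(96485)(0.19)/((8.314)(273)) = 16.15.

ln K = 16.2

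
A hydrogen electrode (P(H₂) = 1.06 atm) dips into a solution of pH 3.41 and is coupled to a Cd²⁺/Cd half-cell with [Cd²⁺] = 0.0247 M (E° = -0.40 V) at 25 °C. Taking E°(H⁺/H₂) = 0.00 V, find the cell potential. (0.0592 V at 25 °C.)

The hydrogen couple is the cathode, so E°_cell = 0.40 V; n = 2.
[H⁺] = 10^(−3.41) = 3.9 × 10^-4 M, and Q = [Cd²⁺]·P(H₂) / [H⁺]^2 = 1.73 × 10^5.
E = E° − (0.0592/2) log Q = 0.40 − (0.0592/2)(5.238) = 0.245 V.

0.24 V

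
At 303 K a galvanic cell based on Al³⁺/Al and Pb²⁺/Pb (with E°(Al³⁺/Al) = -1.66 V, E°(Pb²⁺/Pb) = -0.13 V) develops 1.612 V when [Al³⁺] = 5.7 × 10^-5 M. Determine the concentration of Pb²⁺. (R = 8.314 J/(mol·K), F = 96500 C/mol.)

From the Nernst equation, ln Q = nF(E° − E)/RT = 6×96500×(1.53 − 1.612)/(8.314×303) = -18.847, so Q = 6.53 × 10^-9.
With Q = [Al³⁺]^2/[Pb²⁺]^3 and the known concentrations, [Pb²⁺]^3 in the denominator gives [Pb²⁺] = 0.79 M.

0.79 M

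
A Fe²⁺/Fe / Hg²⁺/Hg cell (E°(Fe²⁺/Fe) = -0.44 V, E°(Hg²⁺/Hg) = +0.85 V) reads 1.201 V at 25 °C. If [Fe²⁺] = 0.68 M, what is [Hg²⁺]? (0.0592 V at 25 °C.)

From the Nernst equation, log Q = n(E° − E)/0.0592 = 2(1.29 − 1.201)/0.0592 = 3.007, so Q = 1020.
With Q = [Fe²⁺]/[Hg²⁺] and the known concentrations, [Hg²⁺] in the denominator gives [Hg²⁺] = 6.7 × 10^-4 M.

6.7 × 10^-4 M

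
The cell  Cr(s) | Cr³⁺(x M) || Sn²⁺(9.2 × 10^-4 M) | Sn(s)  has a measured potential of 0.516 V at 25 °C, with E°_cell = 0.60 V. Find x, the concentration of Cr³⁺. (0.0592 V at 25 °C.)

From the Nernst equation, log Q = n(E° − E)/0.0592 = 6(0.60 − 0.516)/0.0592 = 8.514, so Q = 3.26 × 10^8.
With Q = [Cr³⁺]^2/[Sn²⁺]^3 and the known concentrations, [Cr³⁺]^2 in the numerator gives [Cr³⁺] = 0.5 M.

0.5 M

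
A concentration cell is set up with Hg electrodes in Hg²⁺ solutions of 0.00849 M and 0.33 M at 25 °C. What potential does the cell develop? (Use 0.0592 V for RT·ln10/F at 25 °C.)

0.047 V

Both half-cells are Hg²⁺/Hg, so E°_cell = 0. The concentrated side is the cathode; the cell reaction moves Hg²⁺ from high to low concentration with n = 2.
Q = [Hg²⁺]_dilute/[Hg²⁺]_conc = 0.00849/0.33 = 0.0257.
E = 0 − (0.0592/2) log Q = −(0.0592/2)(-1.590) = 0.0471 V.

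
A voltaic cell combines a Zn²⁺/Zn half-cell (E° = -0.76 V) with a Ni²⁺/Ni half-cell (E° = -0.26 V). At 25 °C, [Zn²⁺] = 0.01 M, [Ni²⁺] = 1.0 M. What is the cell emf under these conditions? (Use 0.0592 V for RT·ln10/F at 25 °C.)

The Ni²⁺/Ni couple has the higher reduction potential and acts as the cathode, so E°_cell = -0.26 − (-0.76) = 0.50 V.
Balancing electrons gives n = 2; the reaction quotient is Q = [Zn²⁺]/[Ni²⁺] = 0.0100.
At 25 °C, E = E° − (0.0592/n) log Q = 0.50 − (0.0592/2)(-2.000) = 0.500 + 0.059 = 0.559 V.

0.559 V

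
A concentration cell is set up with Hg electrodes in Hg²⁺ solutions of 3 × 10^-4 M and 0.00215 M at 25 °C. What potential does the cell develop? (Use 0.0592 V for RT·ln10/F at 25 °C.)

0.025 V

Both half-cells are Hg²⁺/Hg, so E°_cell = 0. The concentrated side is the cathode; the cell reaction moves Hg²⁺ from high to low concentration with n = 2.
Q = [Hg²⁺]_dilute/[Hg²⁺]_conc = 3 × 10^-4/0.00215 = 0.140.
E = 0 − (0.0592/2) log Q = −(0.0592/2)(-0.855) = 0.0253 V.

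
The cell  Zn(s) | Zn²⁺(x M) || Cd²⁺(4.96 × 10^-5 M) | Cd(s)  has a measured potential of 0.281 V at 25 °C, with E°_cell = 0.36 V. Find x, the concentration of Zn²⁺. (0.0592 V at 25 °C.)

0.023 M

From the Nernst equation, log Q = n(E° − E)/0.0592 = 2(0.36 − 0.281)/0.0592 = 2.669, so Q = 467.
With Q = [Zn²⁺]/[Cd²⁺] and the known concentrations, [Zn²⁺] in the numerator gives [Zn²⁺] = 0.023 M.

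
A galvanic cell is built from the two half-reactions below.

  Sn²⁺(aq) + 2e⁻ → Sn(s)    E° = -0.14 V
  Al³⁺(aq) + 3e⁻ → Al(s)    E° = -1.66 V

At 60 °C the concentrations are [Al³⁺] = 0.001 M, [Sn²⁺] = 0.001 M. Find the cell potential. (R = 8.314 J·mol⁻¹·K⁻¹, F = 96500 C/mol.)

1.49 V

The Sn²⁺/Sn couple has the higher reduction potential and acts as the cathode, so E°_cell = -0.14 − (-1.66) = 1.52 V.
Balancing electrons gives n = 6; the reaction quotient is Q = [Al³⁺]^2/[Sn²⁺]^3 = 1000.
E = E° − (RT/nF) ln Q = 1.52 − (8.314×333)/(6×96500) × (6.908) = 1.520 − 0.033 = 1.487 V.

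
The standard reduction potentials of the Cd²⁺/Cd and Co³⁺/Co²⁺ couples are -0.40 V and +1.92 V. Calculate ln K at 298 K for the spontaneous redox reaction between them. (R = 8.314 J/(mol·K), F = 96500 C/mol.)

ln K = 180.7

E°_cell = +1.92 − (-0.40) = 2.32 V, with n = 2 electrons transferred.
At equilibrium E = 0, so the Nernst equation gives ln K = nFE°/RT = (2)(96500)(2.32)/((8.314)(298)) = 180.73.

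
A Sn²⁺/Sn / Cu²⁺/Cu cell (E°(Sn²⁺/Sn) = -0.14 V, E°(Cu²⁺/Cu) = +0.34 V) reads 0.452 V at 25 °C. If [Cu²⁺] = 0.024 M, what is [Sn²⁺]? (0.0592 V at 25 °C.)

From the Nernst equation, log Q = n(E° − E)/0.0592 = 2(0.48 − 0.452)/0.0592 = 0.946, so Q = 8.83.
With Q = [Sn²⁺]/[Cu²⁺] and the known concentrations, [Sn²⁺] in the numerator gives [Sn²⁺] = 0.21 M.

0.21 M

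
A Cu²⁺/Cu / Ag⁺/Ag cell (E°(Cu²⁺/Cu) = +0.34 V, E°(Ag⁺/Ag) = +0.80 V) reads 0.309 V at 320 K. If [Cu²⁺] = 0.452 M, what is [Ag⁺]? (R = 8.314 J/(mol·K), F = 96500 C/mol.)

0.0028 M

From the Nernst equation, ln Q = nF(E° − E)/RT = 2×96500×(0.46 − 0.309)/(8.314×320) = 10.954, so Q = 5.72 × 10^4.
With Q = [Cu²⁺]/[Ag⁺]^2 and the known concentrations, [Ag⁺]^2 in the denominator gives [Ag⁺] = 0.0028 M.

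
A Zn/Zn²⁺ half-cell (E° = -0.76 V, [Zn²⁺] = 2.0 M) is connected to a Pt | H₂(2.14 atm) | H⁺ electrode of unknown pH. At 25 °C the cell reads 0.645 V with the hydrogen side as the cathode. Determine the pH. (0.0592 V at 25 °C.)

pH = 1.63

E°_cell = 0.76 V and n = 2.
log Q = n(E° − E)/0.0592 = 2×(0.76 − 0.645)/0.0592 = 3.885.
With Q = [Zn²⁺]·P(H₂) / [H⁺]^2, solving for [H⁺] gives log[H⁺] = -1.627, so pH = 1.63.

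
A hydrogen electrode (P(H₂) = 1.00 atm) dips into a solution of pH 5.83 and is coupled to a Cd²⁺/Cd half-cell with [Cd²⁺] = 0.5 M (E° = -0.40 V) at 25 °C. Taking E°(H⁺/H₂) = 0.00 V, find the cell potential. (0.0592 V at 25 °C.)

0.064 V

The hydrogen couple is the cathode, so E°_cell = 0.40 V; n = 2.
[H⁺] = 10^(−5.83) = 1.5 × 10^-6 M, and Q = [Cd²⁺]·P(H₂) / [H⁺]^2 = 2.29 × 10^11.
E = E° − (0.0592/2) log Q = 0.40 − (0.0592/2)(11.359) = 0.064 V.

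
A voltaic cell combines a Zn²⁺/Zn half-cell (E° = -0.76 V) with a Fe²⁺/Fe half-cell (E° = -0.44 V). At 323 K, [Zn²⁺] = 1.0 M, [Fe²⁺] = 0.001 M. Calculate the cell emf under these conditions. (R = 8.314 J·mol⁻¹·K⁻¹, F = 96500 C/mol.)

The Fe²⁺/Fe couple has the higher reduction potential and acts as the cathode, so E°_cell = -0.44 − (-0.76) = 0.32 V.
Balancing electrons gives n = 2; the reaction quotient is Q = [Zn²⁺]/[Fe²⁺] = 1000.
E = E° − (RT/nF) ln Q = 0.32 − (8.314×323)/(2×96500) × (6.908) = 0.320 − 0.096 = 0.224 V.

0.224 V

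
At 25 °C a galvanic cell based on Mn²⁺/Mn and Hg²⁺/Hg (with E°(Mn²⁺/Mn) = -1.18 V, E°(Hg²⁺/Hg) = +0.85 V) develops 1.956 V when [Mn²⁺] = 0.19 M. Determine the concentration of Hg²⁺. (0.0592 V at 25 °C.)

From the Nernst equation, log Q = n(E° − E)/0.0592 = 2(2.03 − 1.956)/0.0592 = 2.500, so Q = 316.
With Q = [Mn²⁺]/[Hg²⁺] and the known concentrations, [Hg²⁺] in the denominator gives [Hg²⁺] = 6 × 10^-4 M.

6 × 10^-4 M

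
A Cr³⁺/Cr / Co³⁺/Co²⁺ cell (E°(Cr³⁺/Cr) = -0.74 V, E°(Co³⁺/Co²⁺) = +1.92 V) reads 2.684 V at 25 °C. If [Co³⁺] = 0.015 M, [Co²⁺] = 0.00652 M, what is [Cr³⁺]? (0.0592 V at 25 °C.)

From the Nernst equation, log Q = n(E° − E)/0.0592 = 3(2.66 − 2.684)/0.0592 = -1.216, so Q = 0.0608.
With Q = [Cr³⁺]·[Co²⁺]^3/[Co³⁺]^3 and the known concentrations, [Cr³⁺] in the numerator gives [Cr³⁺] = 0.74 M.

0.74 M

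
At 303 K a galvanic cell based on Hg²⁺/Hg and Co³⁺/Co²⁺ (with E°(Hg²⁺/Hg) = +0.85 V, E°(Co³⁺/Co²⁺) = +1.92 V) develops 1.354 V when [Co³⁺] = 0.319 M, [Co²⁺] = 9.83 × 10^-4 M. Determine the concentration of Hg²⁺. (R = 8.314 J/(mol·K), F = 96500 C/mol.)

From the Nernst equation, ln Q = nF(E° − E)/RT = 2×96500×(1.07 − 1.354)/(8.314×303) = -21.758, so Q = 3.55 × 10^-10.
With Q = [Hg²⁺]·[Co²⁺]^2/[Co³⁺]^2 and the known concentrations, [Hg²⁺] in the numerator gives [Hg²⁺] = 3.7 × 10^-5 M.

3.7 × 10^-5 M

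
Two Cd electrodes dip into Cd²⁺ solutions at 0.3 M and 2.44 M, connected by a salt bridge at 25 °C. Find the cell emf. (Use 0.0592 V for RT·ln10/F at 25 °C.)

Both half-cells are Cd²⁺/Cd, so E°_cell = 0. The concentrated side is the cathode; the cell reaction moves Cd²⁺ from high to low concentration with n = 2.
Q = [Cd²⁺]_dilute/[Cd²⁺]_conc = 0.3/2.44 = 0.123.
E = 0 − (0.0592/2) log Q = −(0.0592/2)(-0.910) = 0.0269 V.

0.027 V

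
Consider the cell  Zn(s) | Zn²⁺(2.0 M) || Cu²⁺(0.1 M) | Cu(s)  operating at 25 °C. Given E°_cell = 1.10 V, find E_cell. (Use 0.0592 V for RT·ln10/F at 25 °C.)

1.06 V

Balancing electrons gives n = 2; the reaction quotient is Q = [Zn²⁺]/[Cu²⁺] = 20.0.
At 25 °C, E = E° − (0.0592/n) log Q = 1.10 − (0.0592/2)(1.301) = 1.100 − 0.039 = 1.061 V.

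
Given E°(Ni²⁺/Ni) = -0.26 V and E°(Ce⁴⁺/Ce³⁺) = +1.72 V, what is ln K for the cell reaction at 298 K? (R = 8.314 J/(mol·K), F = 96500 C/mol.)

ln K = 154.2

E°_cell = +1.72 − (-0.26) = 1.98 V, with n = 2 electrons transferred.
At equilibrium E = 0, so the Nernst equation gives ln K = nFE°/RT = (2)(96500)(1.98)/((8.314)(298)) = 154.24.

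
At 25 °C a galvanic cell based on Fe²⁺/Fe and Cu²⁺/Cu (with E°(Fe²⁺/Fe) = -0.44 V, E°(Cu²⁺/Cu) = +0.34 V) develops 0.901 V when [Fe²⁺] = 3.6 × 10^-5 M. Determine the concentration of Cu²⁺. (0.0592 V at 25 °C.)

From the Nernst equation, log Q = n(E° − E)/0.0592 = 2(0.78 − 0.901)/0.0592 = -4.088, so Q = 8.17 × 10^-5.
With Q = [Fe²⁺]/[Cu²⁺] and the known concentrations, [Cu²⁺] in the denominator gives [Cu²⁺] = 0.44 M.

0.44 M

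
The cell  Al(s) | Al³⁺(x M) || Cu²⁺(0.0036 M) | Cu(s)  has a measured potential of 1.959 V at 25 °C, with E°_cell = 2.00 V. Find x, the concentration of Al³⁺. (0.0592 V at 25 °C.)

0.026 M

From the Nernst equation, log Q = n(E° − E)/0.0592 = 6(2.00 − 1.959)/0.0592 = 4.155, so Q = 1.43 × 10^4.
With Q = [Al³⁺]^2/[Cu²⁺]^3 and the known concentrations, [Al³⁺]^2 in the numerator gives [Al³⁺] = 0.026 M.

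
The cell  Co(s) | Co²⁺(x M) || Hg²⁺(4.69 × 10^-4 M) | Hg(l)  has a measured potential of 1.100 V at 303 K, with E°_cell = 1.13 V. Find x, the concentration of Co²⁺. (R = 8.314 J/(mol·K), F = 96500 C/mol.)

From the Nernst equation, ln Q = nF(E° − E)/RT = 2×96500×(1.13 − 1.100)/(8.314×303) = 2.298, so Q = 9.96.
With Q = [Co²⁺]/[Hg²⁺] and the known concentrations, [Co²⁺] in the numerator gives [Co²⁺] = 0.0047 M.

0.0047 M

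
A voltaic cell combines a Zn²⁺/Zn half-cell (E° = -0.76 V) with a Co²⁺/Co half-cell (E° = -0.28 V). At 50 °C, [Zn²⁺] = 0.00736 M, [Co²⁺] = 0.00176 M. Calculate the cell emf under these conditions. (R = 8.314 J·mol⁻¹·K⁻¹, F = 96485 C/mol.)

0.460 V

The Co²⁺/Co couple has the higher reduction potential and acts as the cathode, so E°_cell = -0.28 − (-0.76) = 0.48 V.
Balancing electrons gives n = 2; the reaction quotient is Q = [Zn²⁺]/[Co²⁺] = 4.18.
E = E° − (RT/nF) ln Q = 0.48 − (8.314×323)/(2×96485) × (1.431) = 0.480 − 0.020 = 0.460 V.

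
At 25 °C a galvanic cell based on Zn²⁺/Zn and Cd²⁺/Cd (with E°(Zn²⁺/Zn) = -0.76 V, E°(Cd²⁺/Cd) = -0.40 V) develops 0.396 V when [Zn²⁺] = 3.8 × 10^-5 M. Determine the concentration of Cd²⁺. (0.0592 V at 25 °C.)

From the Nernst equation, log Q = n(E° − E)/0.0592 = 2(0.36 − 0.396)/0.0592 = -1.216, so Q = 0.0608.
With Q = [Zn²⁺]/[Cd²⁺] and the known concentrations, [Cd²⁺] in the denominator gives [Cd²⁺] = 6.3 × 10^-4 M.

6.3 × 10^-4 M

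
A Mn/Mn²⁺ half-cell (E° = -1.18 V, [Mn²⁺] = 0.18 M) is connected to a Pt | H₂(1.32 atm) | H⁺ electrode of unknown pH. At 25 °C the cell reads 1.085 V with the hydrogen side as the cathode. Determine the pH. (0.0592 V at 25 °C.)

pH = 1.92

E°_cell = 1.18 V and n = 2.
log Q = n(E° − E)/0.0592 = 2×(1.18 − 1.085)/0.0592 = 3.209.
With Q = [Mn²⁺]·P(H₂) / [H⁺]^2, solving for [H⁺] gives log[H⁺] = -1.917, so pH = 1.92.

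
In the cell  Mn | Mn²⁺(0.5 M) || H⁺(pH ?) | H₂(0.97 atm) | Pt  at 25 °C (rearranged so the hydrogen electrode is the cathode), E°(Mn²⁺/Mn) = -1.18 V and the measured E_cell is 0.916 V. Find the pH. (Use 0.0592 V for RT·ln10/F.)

pH = 4.62

E°_cell = 1.18 V and n = 2.
log Q = n(E° − E)/0.0592 = 2×(1.18 − 0.916)/0.0592 = 8.919.
With Q = [Mn²⁺]·P(H₂) / [H⁺]^2, solving for [H⁺] gives log[H⁺] = -4.617, so pH = 4.62.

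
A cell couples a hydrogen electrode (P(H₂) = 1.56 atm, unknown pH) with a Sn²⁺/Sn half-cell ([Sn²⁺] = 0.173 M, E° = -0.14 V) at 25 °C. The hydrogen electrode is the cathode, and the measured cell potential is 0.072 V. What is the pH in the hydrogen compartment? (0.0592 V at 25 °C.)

E°_cell = 0.14 V and n = 2.
log Q = n(E° − E)/0.0592 = 2×(0.14 − 0.072)/0.0592 = 2.297.
With Q = [Sn²⁺]·P(H₂) / [H⁺]^2, solving for [H⁺] gives log[H⁺] = -1.433, so pH = 1.43.

pH = 1.43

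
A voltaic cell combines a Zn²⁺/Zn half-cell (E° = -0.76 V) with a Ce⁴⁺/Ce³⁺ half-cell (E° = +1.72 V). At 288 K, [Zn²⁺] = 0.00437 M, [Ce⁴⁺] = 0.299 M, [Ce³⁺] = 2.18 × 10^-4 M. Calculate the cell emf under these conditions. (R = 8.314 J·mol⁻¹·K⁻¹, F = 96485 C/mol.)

The Ce⁴⁺/Ce³⁺ couple has the higher reduction potential and acts as the cathode, so E°_cell = +1.72 − (-0.76) = 2.48 V.
Balancing electrons gives n = 2; the reaction quotient is Q = [Zn²⁺]·[Ce³⁺]^2/[Ce⁴⁺]^2 = 2.32 × 10^-9.
E = E° − (RT/nF) ln Q = 2.48 − (8.314×288)/(2×96485) × (-19.880) = 2.480 + 0.247 = 2.727 V.

2.73 V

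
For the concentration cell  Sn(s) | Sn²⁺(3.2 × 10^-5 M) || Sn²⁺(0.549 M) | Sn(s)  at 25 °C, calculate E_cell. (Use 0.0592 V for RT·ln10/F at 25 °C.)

0.13 V

Both half-cells are Sn²⁺/Sn, so E°_cell = 0. The concentrated side is the cathode; the cell reaction moves Sn²⁺ from high to low concentration with n = 2.
Q = [Sn²⁺]_dilute/[Sn²⁺]_conc = 3.2 × 10^-5/0.549 = 5.83 × 10^-5.
E = 0 − (0.0592/2) log Q = −(0.0592/2)(-4.234) = 0.1253 V.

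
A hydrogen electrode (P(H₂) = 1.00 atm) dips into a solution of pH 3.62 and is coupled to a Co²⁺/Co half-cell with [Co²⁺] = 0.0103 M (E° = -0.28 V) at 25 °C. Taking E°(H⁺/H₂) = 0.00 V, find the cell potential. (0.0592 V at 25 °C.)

The hydrogen couple is the cathode, so E°_cell = 0.28 V; n = 2.
[H⁺] = 10^(−3.62) = 2.4 × 10^-4 M, and Q = [Co²⁺]·P(H₂) / [H⁺]^2 = 1.79 × 10^5.
E = E° − (0.0592/2) log Q = 0.28 − (0.0592/2)(5.253) = 0.125 V.

0.12 V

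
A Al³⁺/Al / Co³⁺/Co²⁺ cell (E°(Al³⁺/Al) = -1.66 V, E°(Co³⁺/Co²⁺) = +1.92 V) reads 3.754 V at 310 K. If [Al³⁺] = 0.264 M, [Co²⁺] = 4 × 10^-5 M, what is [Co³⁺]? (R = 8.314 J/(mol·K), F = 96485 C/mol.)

From the Nernst equation, ln Q = nF(E° − E)/RT = 3×96485×(3.58 − 3.754)/(8.314×310) = -19.542, so Q = 3.26 × 10^-9.
With Q = [Al³⁺]·[Co²⁺]^3/[Co³⁺]^3 and the known concentrations, [Co³⁺]^3 in the denominator gives [Co³⁺] = 0.017 M.

0.017 M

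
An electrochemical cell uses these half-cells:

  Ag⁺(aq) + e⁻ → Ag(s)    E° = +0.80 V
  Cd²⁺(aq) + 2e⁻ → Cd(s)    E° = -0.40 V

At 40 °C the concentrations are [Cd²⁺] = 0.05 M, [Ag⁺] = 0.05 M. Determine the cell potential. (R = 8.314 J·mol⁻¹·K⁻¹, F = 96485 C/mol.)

The Ag⁺/Ag couple has the higher reduction potential and acts as the cathode, so E°_cell = +0.80 − (-0.40) = 1.20 V.
Balancing electrons gives n = 2; the reaction quotient is Q = [Cd²⁺]/[Ag⁺]^2 = 20.0.
E = E° − (RT/nF) ln Q = 1.20 − (8.314×313)/(2×96485) × (2.996) = 1.200 − 0.040 = 1.160 V.

1.16 V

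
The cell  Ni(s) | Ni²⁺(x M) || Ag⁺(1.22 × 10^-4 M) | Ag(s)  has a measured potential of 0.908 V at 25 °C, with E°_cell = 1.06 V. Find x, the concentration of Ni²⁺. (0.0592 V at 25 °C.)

From the Nernst equation, log Q = n(E° − E)/0.0592 = 2(1.06 − 0.908)/0.0592 = 5.135, so Q = 1.37 × 10^5.
With Q = [Ni²⁺]/[Ag⁺]^2 and the known concentrations, [Ni²⁺] in the numerator gives [Ni²⁺] = 0.002 M.

0.002 M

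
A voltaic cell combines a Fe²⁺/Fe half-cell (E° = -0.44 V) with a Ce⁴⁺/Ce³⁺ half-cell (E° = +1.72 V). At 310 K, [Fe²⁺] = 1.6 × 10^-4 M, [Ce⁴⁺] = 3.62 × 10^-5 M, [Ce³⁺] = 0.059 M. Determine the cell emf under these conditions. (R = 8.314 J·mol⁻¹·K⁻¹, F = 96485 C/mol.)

2.08 V

The Ce⁴⁺/Ce³⁺ couple has the higher reduction potential and acts as the cathode, so E°_cell = +1.72 − (-0.44) = 2.16 V.
Balancing electrons gives n = 2; the reaction quotient is Q = [Fe²⁺]·[Ce³⁺]^2/[Ce⁴⁺]^2 = 425.
E = E° − (RT/nF) ln Q = 2.16 − (8.314×310)/(2×96485) × (6.052) = 2.160 − 0.081 = 2.079 V.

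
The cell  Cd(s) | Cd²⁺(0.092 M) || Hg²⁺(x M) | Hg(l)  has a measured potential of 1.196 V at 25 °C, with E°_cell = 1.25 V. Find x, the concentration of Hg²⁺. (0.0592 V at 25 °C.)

0.0014 M

From the Nernst equation, log Q = n(E° − E)/0.0592 = 2(1.25 − 1.196)/0.0592 = 1.824, so Q = 66.7.
With Q = [Cd²⁺]/[Hg²⁺] and the known concentrations, [Hg²⁺] in the denominator gives [Hg²⁺] = 0.0014 M.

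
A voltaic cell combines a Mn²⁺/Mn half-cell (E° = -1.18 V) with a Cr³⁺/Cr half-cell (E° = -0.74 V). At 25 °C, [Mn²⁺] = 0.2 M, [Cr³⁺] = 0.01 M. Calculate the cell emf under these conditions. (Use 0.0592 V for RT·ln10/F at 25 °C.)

0.421 V

The Cr³⁺/Cr couple has the higher reduction potential and acts as the cathode, so E°_cell = -0.74 − (-1.18) = 0.44 V.
Balancing electrons gives n = 6; the reaction quotient is Q = [Mn²⁺]^3/[Cr³⁺]^2 = 80.0.
At 25 °C, E = E° − (0.0592/n) log Q = 0.44 − (0.0592/6)(1.903) = 0.440 − 0.019 = 0.421 V.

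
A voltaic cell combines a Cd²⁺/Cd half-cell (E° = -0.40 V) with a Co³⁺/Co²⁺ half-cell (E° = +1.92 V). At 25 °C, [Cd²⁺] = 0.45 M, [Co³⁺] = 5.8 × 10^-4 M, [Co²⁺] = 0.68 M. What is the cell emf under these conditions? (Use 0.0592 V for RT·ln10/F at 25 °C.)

The Co³⁺/Co²⁺ couple has the higher reduction potential and acts as the cathode, so E°_cell = +1.92 − (-0.40) = 2.32 V.
Balancing electrons gives n = 2; the reaction quotient is Q = [Cd²⁺]·[Co²⁺]^2/[Co³⁺]^2 = 6.19 × 10^5.
At 25 °C, E = E° − (0.0592/n) log Q = 2.32 − (0.0592/2)(5.791) = 2.320 − 0.171 = 2.149 V.

2.15 V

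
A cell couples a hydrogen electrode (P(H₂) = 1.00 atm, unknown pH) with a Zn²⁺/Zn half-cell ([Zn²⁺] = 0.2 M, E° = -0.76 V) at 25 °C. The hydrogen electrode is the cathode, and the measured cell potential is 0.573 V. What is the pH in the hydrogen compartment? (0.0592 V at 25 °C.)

E°_cell = 0.76 V and n = 2.
log Q = n(E° − E)/0.0592 = 2×(0.76 − 0.573)/0.0592 = 6.318.
With Q = [Zn²⁺]·P(H₂) / [H⁺]^2, solving for [H⁺] gives log[H⁺] = -3.508, so pH = 3.51.

pH = 3.51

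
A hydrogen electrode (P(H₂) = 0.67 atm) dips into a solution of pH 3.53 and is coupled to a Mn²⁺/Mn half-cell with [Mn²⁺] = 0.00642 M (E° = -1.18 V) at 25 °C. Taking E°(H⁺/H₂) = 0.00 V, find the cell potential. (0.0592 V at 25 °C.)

The hydrogen couple is the cathode, so E°_cell = 1.18 V; n = 2.
[H⁺] = 10^(−3.53) = 3 × 10^-4 M, and Q = [Mn²⁺]·P(H₂) / [H⁺]^2 = 4.94 × 10^4.
E = E° − (0.0592/2) log Q = 1.18 − (0.0592/2)(4.694) = 1.041 V.

1.04 V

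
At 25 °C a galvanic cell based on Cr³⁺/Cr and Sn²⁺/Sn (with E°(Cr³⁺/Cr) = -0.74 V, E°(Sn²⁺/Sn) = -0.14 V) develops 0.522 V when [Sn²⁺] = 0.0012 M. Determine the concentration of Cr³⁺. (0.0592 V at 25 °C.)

0.37 M

From the Nernst equation, log Q = n(E° − E)/0.0592 = 6(0.60 − 0.522)/0.0592 = 7.905, so Q = 8.04 × 10^7.
With Q = [Cr³⁺]^2/[Sn²⁺]^3 and the known concentrations, [Cr³⁺]^2 in the numerator gives [Cr³⁺] = 0.37 M.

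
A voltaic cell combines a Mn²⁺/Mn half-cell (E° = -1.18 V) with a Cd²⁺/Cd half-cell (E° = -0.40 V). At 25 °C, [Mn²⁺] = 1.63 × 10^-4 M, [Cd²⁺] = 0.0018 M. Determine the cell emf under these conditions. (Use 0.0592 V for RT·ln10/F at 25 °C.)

0.811 V

The Cd²⁺/Cd couple has the higher reduction potential and acts as the cathode, so E°_cell = -0.40 − (-1.18) = 0.78 V.
Balancing electrons gives n = 2; the reaction quotient is Q = [Mn²⁺]/[Cd²⁺] = 0.0906.
At 25 °C, E = E° − (0.0592/n) log Q = 0.78 − (0.0592/2)(-1.043) = 0.780 + 0.031 = 0.811 V.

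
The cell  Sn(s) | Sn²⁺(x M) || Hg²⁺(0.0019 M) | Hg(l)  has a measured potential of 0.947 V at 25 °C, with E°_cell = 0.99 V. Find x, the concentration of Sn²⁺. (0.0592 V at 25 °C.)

0.054 M

From the Nernst equation, log Q = n(E° − E)/0.0592 = 2(0.99 − 0.947)/0.0592 = 1.453, so Q = 28.4.
With Q = [Sn²⁺]/[Hg²⁺] and the known concentrations, [Sn²⁺] in the numerator gives [Sn²⁺] = 0.054 M.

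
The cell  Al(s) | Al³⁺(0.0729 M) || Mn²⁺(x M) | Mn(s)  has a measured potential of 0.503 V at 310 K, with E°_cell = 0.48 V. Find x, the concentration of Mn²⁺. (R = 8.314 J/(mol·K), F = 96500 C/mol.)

0.98 M

From the Nernst equation, ln Q = nF(E° − E)/RT = 6×96500×(0.48 − 0.503)/(8.314×310) = -5.167, so Q = 0.00570.
With Q = [Al³⁺]^2/[Mn²⁺]^3 and the known concentrations, [Mn²⁺]^3 in the denominator gives [Mn²⁺] = 0.98 M.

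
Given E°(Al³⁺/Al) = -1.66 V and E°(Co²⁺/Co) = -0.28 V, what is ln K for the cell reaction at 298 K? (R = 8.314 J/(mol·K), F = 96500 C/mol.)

E°_cell = -0.28 − (-1.66) = 1.38 V, with n = 6 electrons transferred.
At equilibrium E = 0, so the Nernst equation gives ln K = nFE°/RT = (6)(96500)(1.38)/((8.314)(298)) = 322.50.

ln K = 322.5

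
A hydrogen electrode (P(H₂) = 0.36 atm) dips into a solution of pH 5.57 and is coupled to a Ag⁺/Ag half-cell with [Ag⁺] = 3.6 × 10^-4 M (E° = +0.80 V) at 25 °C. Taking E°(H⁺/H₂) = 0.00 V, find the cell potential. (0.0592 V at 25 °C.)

The Ag⁺/Ag couple is the cathode, so E°_cell = 0.80 V; n = 2.
[H⁺] = 10^(−5.57) = 2.7 × 10^-6 M, and Q = [H⁺]^2 / ([Ag⁺]^2·P(H₂)) = 1.55 × 10^-4.
E = E° − (0.0592/2) log Q = 0.80 − (0.0592/2)(-3.809) = 0.913 V.

0.91 V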